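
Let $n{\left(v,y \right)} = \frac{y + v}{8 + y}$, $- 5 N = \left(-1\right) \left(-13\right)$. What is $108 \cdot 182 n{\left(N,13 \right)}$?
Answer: $\frac{48672}{5} \approx 9734.4$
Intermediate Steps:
$N = - \frac{13}{5}$ ($N = - \frac{\left(-1\right) \left(-13\right)}{5} = \left(- \frac{1}{5}\right) 13 = - \frac{13}{5} \approx -2.6$)
$n{\left(v,y \right)} = \frac{v + y}{8 + y}$
$108 \cdot 182 n{\left(N,13 \right)} = 108 \cdot 182 \frac{- \frac{13}{5} + 13}{8 + 13} = 19656 \cdot \frac{1}{21} \cdot \frac{52}{5} = 19656 \cdot \frac{52}{105} = \frac{48672}{5}$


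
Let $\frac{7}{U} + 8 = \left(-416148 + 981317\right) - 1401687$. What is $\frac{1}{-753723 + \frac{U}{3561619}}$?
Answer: $- \frac{2979386895594}{2245632429107796469} \approx -1.3267 \cdot 10^{-6}$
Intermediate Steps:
$U = - \frac{7}{836526}$ ($U = \frac{7}{-8 + \left(\left(-416148 + 981317\right) - 1401687\right)} = \frac{7}{-8 + \left(565169 - 1401687\right)} = \frac{7}{-8 - 836518} = \frac{7}{-836526} = 7 \left(- \frac{1}{836526}\right) = - \frac{7}{836526} \approx -8.3679 \cdot 10^{-6}$)
$\frac{1}{-753723 + \frac{U}{3561619}} = \frac{1}{-753723 - \frac{7}{836526 \cdot 3561619}} = \frac{1}{-753723 - \frac{7}{2979386895594}} = \frac{1}{- \frac{2245632429107796469}{2979386895594}} = - \frac{2979386895594}{2245632429107796469}$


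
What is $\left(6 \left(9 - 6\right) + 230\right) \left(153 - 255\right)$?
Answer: $-25296$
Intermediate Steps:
$\left(6 \left(9 - 6\right) + 230\right) \left(153 - 255\right) = \left(6 \cdot 3 + 230\right) \left(-102\right) = \left(18 + 230\right) \left(-102\right) = 248 \left(-102\right) = -25296$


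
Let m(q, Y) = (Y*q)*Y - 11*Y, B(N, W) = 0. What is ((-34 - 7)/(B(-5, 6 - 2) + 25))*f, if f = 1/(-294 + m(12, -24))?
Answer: -41/172050 ≈ -0.00023830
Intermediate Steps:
m(q, Y) = -11*Y + q*Y² (m(q, Y) = q*Y² - 11*Y = -11*Y + q*Y²)
f = 1/6882 (f = 1/(-294 - 24*(-11 - 24*12)) = 1/(-294 - 24*(-11 - 288)) = 1/(-294 - 24*(-299)) = 1/(-294 + 7176) = 1/6882 ≈ 0.00014531)
((-34 - 7)/(B(-5, 6 - 2) + 25))*f = ((-34 - 7)/(0 + 25))*(1/6882) = -41/25*(1/6882) = -41*1/25*(1/6882) = -41/25*1/6882 = -41/172050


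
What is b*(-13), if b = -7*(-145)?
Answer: -13195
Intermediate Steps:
b = 1015
b*(-13) = 1015*(-13) = -13195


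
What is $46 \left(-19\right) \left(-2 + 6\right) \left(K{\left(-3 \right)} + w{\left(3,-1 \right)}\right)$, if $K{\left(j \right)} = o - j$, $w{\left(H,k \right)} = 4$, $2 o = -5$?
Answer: $-15732$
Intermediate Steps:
$o = - \frac{5}{2}$ ($o = \frac{1}{2} \left(-5\right) = - \frac{5}{2} \approx -2.5$)
$K{\left(j \right)} = - \frac{5}{2} - j$
$46 \left(-19\right) \left(-2 + 6\right) \left(K{\left(-3 \right)} + w{\left(3,-1 \right)}\right) = 46 \left(-19\right) \left(-2 + 6\right) \left(\left(- \frac{5}{2} - -3\right) + 4\right) = - 874 \cdot 4 \left(\left(- \frac{5}{2} + 3\right) + 4\right) = - 874 \cdot 4 \left(\frac{1}{2} + 4\right) = - 874 \cdot 4 \cdot \frac{9}{2} = \left(-874\right) 18 = -15732$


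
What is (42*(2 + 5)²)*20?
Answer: 41160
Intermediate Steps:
(42*(2 + 5)²)*20 = (42*7²)*20 = (42*49)*20 = 2058*20 = 41160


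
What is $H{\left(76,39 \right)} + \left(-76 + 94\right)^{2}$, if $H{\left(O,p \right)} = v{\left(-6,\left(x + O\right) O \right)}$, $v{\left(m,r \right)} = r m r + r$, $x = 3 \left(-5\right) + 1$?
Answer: $-133212628$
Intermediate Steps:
$x = -14$ ($x = -15 + 1 = -14$)
$v{\left(m,r \right)} = r + m r^{2}$ ($v{\left(m,r \right)} = m r r + r = m r^{2} + r = r + m r^{2}$)
$H{\left(O,p \right)} = O \left(1 - 6 O \left(-14 + O\right)\right) \left(-14 + O\right)$ ($H{\left(O,p \right)} = \left(-14 + O\right) O \left(1 - 6 \left(-14 + O\right) O\right) = O \left(-14 + O\right) \left(1 - 6 O \left(-14 + O\right)\right) = O \left(1 - 6 O \left(-14 + O\right)\right) \left(-14 + O\right)$)
$H{\left(76,39 \right)} + \left(-76 + 94\right)^{2} = \left(-1\right) 76 \left(-1 + 6 \cdot 76 \left(-14 + 76\right)\right) \left(-14 + 76\right) + \left(-76 + 94\right)^{2} = \left(-1\right) 76 \left(-1 + 6 \cdot 76 \cdot 62\right) 62 + 18^{2} = \left(-1\right) 76 \left(-1 + 28272\right) 62 + 324 = \left(-1\right) 76 \cdot 28271 \cdot 62 + 324 = -133212952 + 324 = -133212628$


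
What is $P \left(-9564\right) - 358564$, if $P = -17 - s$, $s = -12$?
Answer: $-310744$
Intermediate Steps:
$P = -5$ ($P = -17 - -12 = -17 + 12 = -5$)
$P \left(-9564\right) - 358564 = \left(-5\right) \left(-9564\right) - 358564 = 47820 - 358564 = -310744$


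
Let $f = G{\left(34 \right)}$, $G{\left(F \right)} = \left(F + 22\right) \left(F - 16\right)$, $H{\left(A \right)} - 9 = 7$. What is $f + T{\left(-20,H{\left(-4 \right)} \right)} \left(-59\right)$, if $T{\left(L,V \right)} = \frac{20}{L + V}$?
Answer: $1303$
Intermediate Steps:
$H{\left(A \right)} = 16$ ($H{\left(A \right)} = 9 + 7 = 16$)
$G{\left(F \right)} = \left(-16 + F\right) \left(22 + F\right)$ ($G{\left(F \right)} = \left(22 + F\right) \left(-16 + F\right) = \left(-16 + F\right) \left(22 + F\right)$)
$f = 1008$ ($f = -352 + 34^{2} + 6 \cdot 34 = -352 + 1156 + 204 = 1008$)
$f + T{\left(-20,H{\left(-4 \right)} \right)} \left(-59\right) = 1008 + \frac{20}{-20 + 16} \left(-59\right) = 1008 + \frac{20}{-4} \left(-59\right) = 1008 + 20 \left(- \frac{1}{4}\right) \left(-59\right) = 1008 - -295 = 1008 + 295 = 1303$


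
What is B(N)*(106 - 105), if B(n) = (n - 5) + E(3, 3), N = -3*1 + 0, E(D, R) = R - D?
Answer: -8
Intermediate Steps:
N = -3 (N = -3 + 0 = -3)
B(n) = -5 + n (B(n) = (n - 5) + (3 - 1*3) = (-5 + n) + (3 - 3) = (-5 + n) + 0 = -5 + n)
B(N)*(106 - 105) = (-5 - 3)*(106 - 105) = -8*1 = -8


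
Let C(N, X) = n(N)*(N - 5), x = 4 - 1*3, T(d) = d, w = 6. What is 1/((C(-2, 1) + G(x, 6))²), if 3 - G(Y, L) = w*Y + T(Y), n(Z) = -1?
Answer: ⅑ ≈ 0.11111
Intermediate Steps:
x = 1 (x = 4 - 3 = 1)
G(Y, L) = 3 - 7*Y (G(Y, L) = 3 - (6*Y + Y) = 3 - 7*Y)
C(N, X) = 5 - N (C(N, X) = -(N - 5) = -(-5 + N) = 5 - N)
1/((C(-2, 1) + G(x, 6))²) = 1/(((5 - 1*(-2)) + (3 - 7*1))²) = 1/(((5 + 2) + (3 - 7))²) = 1/((7 - 4)²) = 1/(3²) = 1/9 = ⅑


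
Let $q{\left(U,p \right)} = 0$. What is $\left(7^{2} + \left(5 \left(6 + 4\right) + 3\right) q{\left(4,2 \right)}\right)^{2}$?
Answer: $2401$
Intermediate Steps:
$\left(7^{2} + \left(5 \left(6 + 4\right) + 3\right) q{\left(4,2 \right)}\right)^{2} = \left(7^{2} + \left(5 \left(6 + 4\right) + 3\right) 0\right)^{2} = \left(49 + \left(5 \cdot 10 + 3\right) 0\right)^{2} = \left(49 + \left(50 + 3\right) 0\right)^{2} = \left(49 + 53 \cdot 0\right)^{2} = \left(49 + 0\right)^{2} = 49^{2} = 2401$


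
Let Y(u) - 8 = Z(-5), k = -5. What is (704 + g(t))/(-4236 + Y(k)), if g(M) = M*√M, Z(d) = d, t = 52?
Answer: -704/4233 - 104*√13/4233 ≈ -0.25490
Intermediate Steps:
g(M) = M^(3/2)
Y(u) = 3 (Y(u) = 8 - 5 = 3)
(704 + g(t))/(-4236 + Y(k)) = (704 + 52^(3/2))/(-4236 + 3) = (704 + 104*√13)/(-4233) = (704 + 104*√13)*(-1/4233) = -704/4233 - 104*√13/4233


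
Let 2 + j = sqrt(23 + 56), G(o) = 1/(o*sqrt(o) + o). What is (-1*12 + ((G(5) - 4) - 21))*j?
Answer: 741/10 - 741*sqrt(79)/20 - sqrt(5)/10 + sqrt(395)/20 ≈ -254.44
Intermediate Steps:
G(o) = 1/(o + o**(3/2)) (G(o) = 1/(o**(3/2) + o) = 1/(o + o**(3/2)))
j = -2 + sqrt(79) (j = -2 + sqrt(23 + 56) = -2 + sqrt(79) ≈ 6.8882)
(-1*12 + ((G(5) - 4) - 21))*j = (-1*12 + ((1/(5 + 5**(3/2)) - 4) - 21))*(-2 + sqrt(79)) = (-12 + ((1/(5 + 5*sqrt(5)) - 4) - 21))*(-2 + sqrt(79)) = (-12 + ((-4 + 1/(5 + 5*sqrt(5))) - 21))*(-2 + sqrt(79)) = (-12 + (-25 + 1/(5 + 5*sqrt(5))))*(-2 + sqrt(79)) = (-37 + 1/(5 + 5*sqrt(5)))*(-2 + sqrt(79))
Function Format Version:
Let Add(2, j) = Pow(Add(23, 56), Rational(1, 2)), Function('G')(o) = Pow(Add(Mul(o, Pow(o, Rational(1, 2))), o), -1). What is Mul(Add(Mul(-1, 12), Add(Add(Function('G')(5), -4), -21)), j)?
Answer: Add(Rational(741, 10), Mul(Rational(-741, 20), Pow(79, Rational(1, 2))), Mul(Rational(-1, 10), Pow(5, Rational(1, 2))), Mul(Rational(1, 20), Pow(395, Rational(1, 2)))) ≈ -254.44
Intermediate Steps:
Function('G')(o) = Pow(Add(o, Pow(o, Rational(3, 2))), -1) (Function('G')(o) = Pow(Add(Pow(o, Rational(3, 2)), o), -1) = Pow(Add(o, Pow(o, Rational(3, 2))), -1))
j = Add(-2, Pow(79, Rational(1, 2))) (j = Add(-2, Pow(Add(23, 56), Rational(1, 2))) = Add(-2, Pow(79, Rational(1, 2))) ≈ 6.8882)
Mul(Add(Mul(-1, 12), Add(Add(Function('G')(5), -4), -21)), j) = Mul(Add(Mul(-1, 12), Add(Add(Pow(Add(5, Pow(5, Rational(3, 2))), -1), -4), -21)), Add(-2, Pow(79, Rational(1, 2)))) = Mul(Add(-12, Add(Add(Pow(Add(5, Mul(5, Pow(5, Rational(1, 2)))), -1), -4), -21)), Add(-2, Pow(79, Rational(1, 2)))) = Mul(Add(-12, Add(Add(-4, Pow(Add(5, Mul(5, Pow(5, Rational(1, 2)))), -1)), -21)), Add(-2, Pow(79, Rational(1, 2)))) = Mul(Add(-12, Add(-25, Pow(Add(5, Mul(5, Pow(5, Rational(1, 2)))), -1))), Add(-2, Pow(79, Rational(1, 2)))) = Mul(Add(-37, Pow(Add(5, Mul(5, Pow(5, Rational(1, 2)))), -1)), Add(-2, Pow(79, Rational(1, 2))))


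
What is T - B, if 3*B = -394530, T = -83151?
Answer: 48359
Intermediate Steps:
B = -131510 (B = (⅓)*(-394530) = -131510)
T - B = -83151 - 1*(-131510) = -83151 + 131510 = 48359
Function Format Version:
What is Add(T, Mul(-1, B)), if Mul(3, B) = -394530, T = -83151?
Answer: 48359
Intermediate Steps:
B = -131510 (B = Mul(Rational(1, 3), -394530) = -131510)
Add(T, Mul(-1, B)) = Add(-83151, Mul(-1, -131510)) = Add(-83151, 131510) = 48359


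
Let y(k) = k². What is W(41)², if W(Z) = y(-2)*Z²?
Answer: 45212176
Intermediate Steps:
W(Z) = 4*Z² (W(Z) = (-2)²*Z² = 4*Z²)
W(41)² = (4*41²)² = (4*1681)² = 6724² = 45212176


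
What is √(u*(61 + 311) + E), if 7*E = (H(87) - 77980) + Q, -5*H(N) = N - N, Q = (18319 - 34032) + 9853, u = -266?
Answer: 2*I*√1358882/7 ≈ 333.06*I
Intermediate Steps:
Q = -5860 (Q = -15713 + 9853 = -5860)
H(N) = 0 (H(N) = -(N - N)/5 = -⅕*0 = 0)
E = -83840/7 (E = ((0 - 77980) - 5860)/7 = (-77980 - 5860)/7 = (⅐)*(-83840) = -83840/7 ≈ -11977.)
√(u*(61 + 311) + E) = √(-266*(61 + 311) - 83840/7) = √(-266*372 - 83840/7) = √(-98952 - 83840/7) = √(-776504/7) = 2*I*√1358882/7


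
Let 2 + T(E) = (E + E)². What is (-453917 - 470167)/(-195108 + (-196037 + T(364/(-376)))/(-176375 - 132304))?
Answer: 105017820500754/22173038628253 ≈ 4.7363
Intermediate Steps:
T(E) = -2 + 4*E² (T(E) = -2 + (E + E)² = -2 + (2*E)² = -2 + 4*E²)
(-453917 - 470167)/(-195108 + (-196037 + T(364/(-376)))/(-176375 - 132304)) = (-453917 - 470167)/(-195108 + (-196037 + (-2 + 4*(364/(-376))²))/(-176375 - 132304)) = -924084/(-195108 + (-196037 + (-2 + 4*(364*(-1/376))²))/(-308679)) = -924084/(-195108 + (-196037 + (-2 + 4*(-91/94)²))*(-1/308679)) = -924084/(-195108 + (-196037 + (-2 + 4*(8281/8836)))*(-1/308679)) = -924084/(-195108 + (-196037 + (-2 + 8281/2209))*(-1/308679)) = -924084/(-195108 + (-196037 + 3863/2209)*(-1/308679)) = -924084/(-195108 - 433041870/2209*(-1/308679)) = -924084/(-195108 + 144347290/227290637) = -924084/(-44346077256506/227290637) = -924084*(-227290637/44346077256506) = 105017820500754/22173038628253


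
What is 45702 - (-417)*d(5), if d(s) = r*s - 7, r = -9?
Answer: 24018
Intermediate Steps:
d(s) = -7 - 9*s (d(s) = -9*s - 7 = -7 - 9*s)
45702 - (-417)*d(5) = 45702 - (-417)*(-7 - 9*5) = 45702 - (-417)*(-7 - 45) = 45702 - (-417)*(-52) = 45702 - 1*21684 = 45702 - 21684 = 24018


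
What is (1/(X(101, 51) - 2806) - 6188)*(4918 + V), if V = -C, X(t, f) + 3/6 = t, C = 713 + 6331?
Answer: 71185432020/5411 ≈ 1.3156e+7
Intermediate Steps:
C = 7044
X(t, f) = -½ + t
V = -7044 (V = -1*7044 = -7044)
(1/(X(101, 51) - 2806) - 6188)*(4918 + V) = (1/((-½ + 101) - 2806) - 6188)*(4918 - 7044) = (1/(201/2 - 2806) - 6188)*(-2126) = (1/(-5411/2) - 6188)*(-2126) = (-2/5411 - 6188)*(-2126) = -33483270/5411*(-2126) = 71185432020/5411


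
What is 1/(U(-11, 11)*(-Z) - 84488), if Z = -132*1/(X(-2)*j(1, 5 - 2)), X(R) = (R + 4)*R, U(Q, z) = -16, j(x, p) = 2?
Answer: -1/84224 ≈ -1.1873e-5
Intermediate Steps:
X(R) = R*(4 + R) (X(R) = (4 + R)*R = R*(4 + R))
Z = 33/2 (Z = -132*(-1/(4*(4 - 2))) = -132/(-2*2*2) = -132/((-4*2)) = -132/(-8) = -132*(-⅛) = 33/2 ≈ 16.500)
1/(U(-11, 11)*(-Z) - 84488) = 1/(-(-16)*33/2 - 84488) = 1/(-16*(-33/2) - 84488) = 1/(264 - 84488) = 1/(-84224) = -1/84224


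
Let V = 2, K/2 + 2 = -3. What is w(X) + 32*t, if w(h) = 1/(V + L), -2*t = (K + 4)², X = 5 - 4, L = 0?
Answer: -1151/2 ≈ -575.50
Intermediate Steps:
K = -10 (K = -4 + 2*(-3) = -4 - 6 = -10)
X = 1
t = -18 (t = -(-10 + 4)²/2 = -½*(-6)² = -½*36 = -18)
w(h) = ½ (w(h) = 1/(2 + 0) = 1/2 = ½)
w(X) + 32*t = ½ + 32*(-18) = ½ - 576 = -1151/2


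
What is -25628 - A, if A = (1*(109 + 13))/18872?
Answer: -241825869/9436 ≈ -25628.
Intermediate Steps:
A = 61/9436 (A = (1*122)*(1/18872) = 122*(1/18872) = 61/9436 ≈ 0.0064646)
-25628 - A = -25628 - 1*61/9436 = -25628 - 61/9436 = -241825869/9436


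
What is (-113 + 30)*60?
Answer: -4980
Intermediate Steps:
(-113 + 30)*60 = -83*60 = -4980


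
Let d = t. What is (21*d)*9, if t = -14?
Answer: -2646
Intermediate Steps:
d = -14
(21*d)*9 = (21*(-14))*9 = -294*9 = -2646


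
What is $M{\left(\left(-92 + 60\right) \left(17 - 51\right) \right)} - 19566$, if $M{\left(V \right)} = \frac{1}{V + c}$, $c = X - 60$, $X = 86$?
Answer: $- \frac{21796523}{1114} \approx -19566.0$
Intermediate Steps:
$c = 26$ ($c = 86 - 60 = 26$)
$M{\left(V \right)} = \frac{1}{26 + V}$ ($M{\left(V \right)} = \frac{1}{V + 26} = \frac{1}{26 + V}$)
$M{\left(\left(-92 + 60\right) \left(17 - 51\right) \right)} - 19566 = \frac{1}{26 + \left(-92 + 60\right) \left(17 - 51\right)} - 19566 = \frac{1}{26 - -1088} - 19566 = \frac{1}{26 + 1088} - 19566 = \frac{1}{1114} - 19566 = - \frac{21796523}{1114}$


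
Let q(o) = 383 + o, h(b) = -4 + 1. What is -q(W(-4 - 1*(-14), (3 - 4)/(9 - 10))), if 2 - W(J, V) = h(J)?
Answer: -388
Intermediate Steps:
h(b) = -3
W(J, V) = 5 (W(J, V) = 2 - 1*(-3) = 2 + 3 = 5)
-q(W(-4 - 1*(-14), (3 - 4)/(9 - 10))) = -(383 + 5) = -1*388 = -388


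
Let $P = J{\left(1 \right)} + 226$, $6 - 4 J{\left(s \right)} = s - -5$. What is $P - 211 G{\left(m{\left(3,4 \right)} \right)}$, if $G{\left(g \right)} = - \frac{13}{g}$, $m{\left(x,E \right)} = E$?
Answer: $\frac{3647}{4} \approx 911.75$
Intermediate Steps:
$J{\left(s \right)} = \frac{1}{4} - \frac{s}{4}$ ($J{\left(s \right)} = \frac{3}{2} - \frac{s - -5}{4} = \frac{3}{2} - \frac{s + 5}{4} = \frac{3}{2} - \frac{5 + s}{4} = \frac{3}{2} - \left(\frac{5}{4} + \frac{s}{4}\right) = \frac{1}{4} - \frac{s}{4}$)
$P = 226$ ($P = \left(\frac{1}{4} - \frac{1}{4}\right) + 226 = 0 + 226 = 226$)
$P - 211 G{\left(m{\left(3,4 \right)} \right)} = 226 - 211 \left(- \frac{13}{4}\right) = 226 - 211 \left(\left(-13\right) \frac{1}{4}\right) = 226 - - \frac{2743}{4} = 226 + \frac{2743}{4} = \frac{3647}{4}$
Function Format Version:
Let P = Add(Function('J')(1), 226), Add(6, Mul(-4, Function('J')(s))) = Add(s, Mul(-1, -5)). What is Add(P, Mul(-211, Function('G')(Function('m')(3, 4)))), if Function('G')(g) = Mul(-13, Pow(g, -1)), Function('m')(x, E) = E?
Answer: Rational(3647, 4) ≈ 911.75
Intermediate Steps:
Function('J')(s) = Add(Rational(1, 4), Mul(Rational(-1, 4), s)) (Function('J')(s) = Add(Rational(3, 2), Mul(Rational(-1, 4), Add(s, Mul(-1, -5)))) = Add(Rational(3, 2), Mul(Rational(-1, 4), Add(s, 5))) = Add(Rational(3, 2), Mul(Rational(-1, 4), Add(5, s))) = Add(Rational(3, 2), Add(Rational(-5, 4), Mul(Rational(-1, 4), s))) = Add(Rational(1, 4), Mul(Rational(-1, 4), s)))
P = 226 (P = Add(Add(Rational(1, 4), Mul(Rational(-1, 4), 1)), 226) = Add(Add(Rational(1, 4), Rational(-1, 4)), 226) = Add(0, 226) = 226)
Add(P, Mul(-211, Function('G')(Function('m')(3, 4)))) = Add(226, Mul(-211, Mul(-13, Pow(4, -1)))) = Add(226, Mul(-211, Mul(-13, Rational(1, 4)))) = Add(226, Mul(-211, Rational(-13, 4))) = Add(226, Rational(2743, 4)) = Rational(3647, 4)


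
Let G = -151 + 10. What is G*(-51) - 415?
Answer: 6776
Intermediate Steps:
G = -141
G*(-51) - 415 = -141*(-51) - 415 = 7191 - 415 = 6776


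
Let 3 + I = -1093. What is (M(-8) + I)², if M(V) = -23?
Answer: 1252161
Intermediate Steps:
I = -1096 (I = -3 - 1093 = -1096)
(M(-8) + I)² = (-23 - 1096)² = (-1119)² = 1252161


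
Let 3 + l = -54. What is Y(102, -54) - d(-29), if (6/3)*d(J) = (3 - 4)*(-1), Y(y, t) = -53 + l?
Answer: -221/2 ≈ -110.50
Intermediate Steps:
l = -57 (l = -3 - 54 = -57)
Y(y, t) = -110 (Y(y, t) = -53 - 57 = -110)
d(J) = ½ (d(J) = ((3 - 4)*(-1))/2 = (-1*(-1))/2 = (½)*1 = ½)
Y(102, -54) - d(-29) = -110 - 1*½ = -110 - ½ = -221/2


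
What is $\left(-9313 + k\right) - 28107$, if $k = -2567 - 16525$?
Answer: $-56512$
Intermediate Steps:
$k = -19092$
$\left(-9313 + k\right) - 28107 = \left(-9313 - 19092\right) - 28107 = -28405 - 28107 = -56512$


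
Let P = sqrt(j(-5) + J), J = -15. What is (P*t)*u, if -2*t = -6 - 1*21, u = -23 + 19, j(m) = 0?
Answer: -54*I*sqrt(15) ≈ -209.14*I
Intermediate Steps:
u = -4
t = 27/2 (t = -(-6 - 1*21)/2 = -(-6 - 21)/2 = -1/2*(-27) = 27/2 ≈ 13.500)
P = I*sqrt(15) (P = sqrt(0 - 15) = sqrt(-15) = I*sqrt(15) ≈ 3.873*I)
(P*t)*u = ((I*sqrt(15))*(27/2))*(-4) = (27*I*sqrt(15)/2)*(-4) = -54*I*sqrt(15)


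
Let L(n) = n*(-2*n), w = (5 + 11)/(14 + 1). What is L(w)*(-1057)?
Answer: 541184/225 ≈ 2405.3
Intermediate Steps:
w = 16/15 ≈ 1.0667
L(n) = -2*n²
L(w)*(-1057) = -2*(16/15)²*(-1057) = -2*256/225*(-1057) = -512/225*(-1057) = 541184/225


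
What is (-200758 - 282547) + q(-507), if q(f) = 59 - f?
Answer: -482739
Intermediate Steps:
(-200758 - 282547) + q(-507) = (-200758 - 282547) + (59 - 1*(-507)) = -483305 + (59 + 507) = -483305 + 566 = -482739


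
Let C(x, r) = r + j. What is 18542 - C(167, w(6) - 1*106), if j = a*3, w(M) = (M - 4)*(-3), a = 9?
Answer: 18627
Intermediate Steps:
w(M) = 12 - 3*M (w(M) = (-4 + M)*(-3) = 12 - 3*M)
j = 27 (j = 9*3 = 27)
C(x, r) = 27 + r (C(x, r) = r + 27 = 27 + r)
18542 - C(167, w(6) - 1*106) = 18542 - (27 + ((12 - 3*6) - 1*106)) = 18542 - (27 + ((12 - 18) - 106)) = 18542 - (27 + (-6 - 106)) = 18542 - (27 - 112) = 18542 - 1*(-85) = 18542 + 85 = 18627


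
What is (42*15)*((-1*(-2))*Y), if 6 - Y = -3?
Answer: 11340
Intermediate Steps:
Y = 9 (Y = 6 - 1*(-3) = 6 + 3 = 9)
(42*15)*((-1*(-2))*Y) = (42*15)*(-1*(-2)*9) = 630*(2*9) = 630*18 = 11340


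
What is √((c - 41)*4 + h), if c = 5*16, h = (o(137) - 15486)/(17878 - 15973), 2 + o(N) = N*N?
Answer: √572378205/1905 ≈ 12.559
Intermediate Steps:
o(N) = -2 + N² (o(N) = -2 + N*N = -2 + N²)
h = 3281/1905 (h = ((-2 + 137²) - 15486)/(17878 - 15973) = ((-2 + 18769) - 15486)/1905 = (18767 - 15486)*(1/1905) = 3281*(1/1905) = 3281/1905 ≈ 1.7223)
c = 80
√((c - 41)*4 + h) = √((80 - 41)*4 + 3281/1905) = √(39*4 + 3281/1905) = √(156 + 3281/1905) = √(300461/1905) = √572378205/1905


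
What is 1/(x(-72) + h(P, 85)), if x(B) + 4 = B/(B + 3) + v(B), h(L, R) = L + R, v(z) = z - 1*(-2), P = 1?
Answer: 23/300 ≈ 0.076667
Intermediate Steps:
v(z) = 2 + z (v(z) = z + 2 = 2 + z)
x(B) = -2 + B + B/(3 + B) (x(B) = -4 + (B/(B + 3) + (2 + B)) = -4 + (B/(3 + B) + (2 + B)) = -4 + (2 + B + B/(3 + B)) = -2 + B + B/(3 + B))
1/(x(-72) + h(P, 85)) = 1/((-6 - 72*(2 - 72))/(3 - 72) + (1 + 85)) = 1/((-6 - 72*(-70))/(-69) + 86) = 1/(-(-6 + 5040)/69 + 86) = 1/(-1/69*5034 + 86) = 1/(-1678/23 + 86) = 1/(300/23) = 23/300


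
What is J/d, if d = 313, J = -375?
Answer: -375/313 ≈ -1.1981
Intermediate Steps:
J/d = -375/313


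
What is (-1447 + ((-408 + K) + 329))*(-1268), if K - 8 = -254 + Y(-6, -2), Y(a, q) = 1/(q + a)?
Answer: 4494109/2 ≈ 2.2471e+6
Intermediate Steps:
Y(a, q) = 1/(a + q)
K = -1969/8 (K = 8 + (-254 + 1/(-6 - 2)) = 8 + (-254 + 1/(-8)) = 8 + (-254 - 1/8) = 8 - 2033/8 = -1969/8 ≈ -246.13)
(-1447 + ((-408 + K) + 329))*(-1268) = (-1447 + ((-408 - 1969/8) + 329))*(-1268) = (-1447 + (-5233/8 + 329))*(-1268) = (-1447 - 2601/8)*(-1268) = -14177/8*(-1268) = 4494109/2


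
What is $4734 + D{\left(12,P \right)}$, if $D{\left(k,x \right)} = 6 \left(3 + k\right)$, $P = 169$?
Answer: $4824$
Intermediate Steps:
$D{\left(k,x \right)} = 18 + 6 k$
$4734 + D{\left(12,P \right)} = 4734 + \left(18 + 6 \cdot 12\right) = 4734 + \left(18 + 72\right) = 4734 + 90 = 4824$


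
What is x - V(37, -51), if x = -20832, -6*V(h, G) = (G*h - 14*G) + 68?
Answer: -126097/6 ≈ -21016.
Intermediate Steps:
V(h, G) = -34/3 + 7*G/3 - G*h/6 (V(h, G) = -((G*h - 14*G) + 68)/6 = -((-14*G + G*h) + 68)/6 = -(68 - 14*G + G*h)/6 = -34/3 + 7*G/3 - G*h/6)
x - V(37, -51) = -20832 - (-34/3 + (7/3)*(-51) - ⅙*(-51)*37) = -20832 - (-34/3 - 119 + 629/2) = -20832 - 1*1105/6 = -20832 - 1105/6 = -126097/6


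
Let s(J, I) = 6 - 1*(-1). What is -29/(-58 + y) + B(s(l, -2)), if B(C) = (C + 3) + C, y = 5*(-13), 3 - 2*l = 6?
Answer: 2120/123 ≈ 17.236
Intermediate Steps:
l = -3/2 (l = 3/2 - 1/2*6 = 3/2 - 3 = -3/2 ≈ -1.5000)
y = -65
s(J, I) = 7 (s(J, I) = 6 + 1 = 7)
B(C) = 3 + 2*C (B(C) = (3 + C) + C = 3 + 2*C)
-29/(-58 + y) + B(s(l, -2)) = -29/(-58 - 65) + (3 + 2*7) = -29/(-123) + (3 + 14) = -29*(-1/123) + 17 = 29/123 + 17 = 2120/123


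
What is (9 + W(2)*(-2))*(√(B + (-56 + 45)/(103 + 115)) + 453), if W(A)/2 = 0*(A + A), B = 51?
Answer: 4077 + 9*√2421326/218 ≈ 4141.2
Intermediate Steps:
W(A) = 0 (W(A) = 2*(0*(A + A)) = 2*(0*(2*A)) = 2*0 = 0)
(9 + W(2)*(-2))*(√(B + (-56 + 45)/(103 + 115)) + 453) = (9 + 0*(-2))*(√(51 + (-56 + 45)/(103 + 115)) + 453) = (9 + 0)*(√(51 - 11/218) + 453) = 9*(√(51 - 11*1/218) + 453) = 9*(√(51 - 11/218) + 453) = 9*(√(11107/218) + 453) = 9*(√2421326/218 + 453) = 9*(453 + √2421326/218) = 4077 + 9*√2421326/218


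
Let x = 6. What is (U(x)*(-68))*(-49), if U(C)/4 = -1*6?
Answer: -79968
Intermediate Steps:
U(C) = -24 (U(C) = 4*(-1*6) = 4*(-6) = -24)
(U(x)*(-68))*(-49) = -24*(-68)*(-49) = 1632*(-49) = -79968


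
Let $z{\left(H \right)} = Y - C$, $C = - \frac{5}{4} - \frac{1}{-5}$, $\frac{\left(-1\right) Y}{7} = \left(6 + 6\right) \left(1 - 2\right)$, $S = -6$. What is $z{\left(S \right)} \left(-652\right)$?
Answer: $- \frac{277263}{5} \approx -55453.0$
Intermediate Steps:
$Y = 84$ ($Y = - 7 \left(6 + 6\right) \left(1 - 2\right) = - 7 \cdot 12 \left(-1\right) = \left(-7\right) \left(-12\right) = 84$)
$C = - \frac{21}{20}$ ($C = \left(-5\right) \frac{1}{4} - - \frac{1}{5} = - \frac{5}{4} + \frac{1}{5} = - \frac{21}{20} \approx -1.05$)
$z{\left(H \right)} = \frac{1701}{20}$ ($z{\left(H \right)} = 84 - - \frac{21}{20} = 84 + \frac{21}{20} = \frac{1701}{20}$)
$z{\left(S \right)} \left(-652\right) = \frac{1701}{20} \left(-652\right) = - \frac{277263}{5}$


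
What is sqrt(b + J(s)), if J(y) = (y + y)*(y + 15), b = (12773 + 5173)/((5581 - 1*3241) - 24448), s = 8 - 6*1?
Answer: sqrt(8209794746)/11054 ≈ 8.1968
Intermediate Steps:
s = 2 (s = 8 - 6 = 2)
b = -8973/11054 (b = 17946/((5581 - 3241) - 24448) = 17946/(2340 - 24448) = 17946/(-22108) = 17946*(-1/22108) = -8973/11054 ≈ -0.81174)
J(y) = 2*y*(15 + y) (J(y) = (2*y)*(15 + y) = 2*y*(15 + y))
sqrt(b + J(s)) = sqrt(-8973/11054 + 2*2*(15 + 2)) = sqrt(-8973/11054 + 2*2*17) = sqrt(-8973/11054 + 68) = sqrt(742699/11054) = sqrt(8209794746)/11054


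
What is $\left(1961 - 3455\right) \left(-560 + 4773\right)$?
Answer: $-6294222$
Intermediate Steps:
$\left(1961 - 3455\right) \left(-560 + 4773\right) = \left(-1494\right) 4213 = -6294222$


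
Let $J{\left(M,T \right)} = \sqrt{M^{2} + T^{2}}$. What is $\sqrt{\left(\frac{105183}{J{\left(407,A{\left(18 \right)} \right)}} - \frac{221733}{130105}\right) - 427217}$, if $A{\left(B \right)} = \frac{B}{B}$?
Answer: $\frac{\sqrt{-317498074381468718875640 + 2359472689165020390 \sqrt{6626}}}{862075730} \approx 653.42 i$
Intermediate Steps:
$A{\left(B \right)} = 1$
$\sqrt{\left(\frac{105183}{J{\left(407,A{\left(18 \right)} \right)}} - \frac{221733}{130105}\right) - 427217} = \sqrt{\left(\frac{105183}{\sqrt{407^{2} + 1^{2}}} - \frac{221733}{130105}\right) - 427217} = \sqrt{\left(\frac{105183}{\sqrt{165649 + 1}} - \frac{221733}{130105}\right) - 427217} = \sqrt{\left(\frac{105183}{\sqrt{165650}} - \frac{221733}{130105}\right) - 427217} = \sqrt{\left(\frac{105183}{5 \sqrt{6626}} - \frac{221733}{130105}\right) - 427217} = \sqrt{\left(105183 \frac{\sqrt{6626}}{33130} - \frac{221733}{130105}\right) - 427217} = \sqrt{\left(\frac{105183 \sqrt{6626}}{33130} - \frac{221733}{130105}\right) - 427217} = \sqrt{\left(- \frac{221733}{130105} + \frac{105183 \sqrt{6626}}{33130}\right) - 427217} = \sqrt{- \frac{55583289518}{130105} + \frac{105183 \sqrt{6626}}{33130}}$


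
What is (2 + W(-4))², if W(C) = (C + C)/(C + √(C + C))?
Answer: 4*(4*√2 + 7*I)/(I + 2*√2) ≈ 10.222 + 6.2854*I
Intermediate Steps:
W(C) = 2*C/(C + √2*√C) (W(C) = (2*C)/(C + √(2*C)) = (2*C)/(C + √2*√C) = 2*C/(C + √2*√C))
(2 + W(-4))² = (2 + 2*(-4)/(-4 + √2*√(-4)))² = (2 + 2*(-4)/(-4 + √2*(2*I)))² = (2 + 2*(-4)/(-4 + 2*I*√2))² = (2 - 8/(-4 + 2*I*√2))²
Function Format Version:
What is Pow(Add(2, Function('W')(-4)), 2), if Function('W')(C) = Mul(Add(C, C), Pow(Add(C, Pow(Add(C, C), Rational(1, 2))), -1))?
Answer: Mul(4, Pow(Add(I, Mul(2, Pow(2, Rational(1, 2)))), -1), Add(Mul(4, Pow(2, Rational(1, 2))), Mul(7, I))) ≈ Add(10.222, Mul(6.2854, I))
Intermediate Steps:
Function('W')(C) = Mul(2, C, Pow(Add(C, Mul(Pow(2, Rational(1, 2)), Pow(C, Rational(1, 2)))), -1)) (Function('W')(C) = Mul(Mul(2, C), Pow(Add(C, Pow(Mul(2, C), Rational(1, 2))), -1)) = Mul(Mul(2, C), Pow(Add(C, Mul(Pow(2, Rational(1, 2)), Pow(C, Rational(1, 2)))), -1)) = Mul(2, C, Pow(Add(C, Mul(Pow(2, Rational(1, 2)), Pow(C, Rational(1, 2)))), -1)))
Pow(Add(2, Function('W')(-4)), 2) = Pow(Add(2, Mul(2, -4, Pow(Add(-4, Mul(Pow(2, Rational(1, 2)), Pow(-4, Rational(1, 2)))), -1))), 2) = Pow(Add(2, Mul(2, -4, Pow(Add(-4, Mul(Pow(2, Rational(1, 2)), Mul(2, I))), -1))), 2) = Pow(Add(2, Mul(2, -4, Pow(Add(-4, Mul(2, I, Pow(2, Rational(1, 2)))), -1))), 2) = Pow(Add(2, Mul(-8, Pow(Add(-4, Mul(2, I, Pow(2, Rational(1, 2)))), -1))), 2)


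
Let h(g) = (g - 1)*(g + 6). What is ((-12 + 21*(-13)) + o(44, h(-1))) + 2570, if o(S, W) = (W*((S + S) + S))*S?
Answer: -55795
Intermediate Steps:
h(g) = (-1 + g)*(6 + g)
o(S, W) = 3*W*S² (o(S, W) = (W*(2*S + S))*S = (W*(3*S))*S = (3*S*W)*S = 3*W*S²)
((-12 + 21*(-13)) + o(44, h(-1))) + 2570 = ((-12 + 21*(-13)) + 3*(-6 + (-1)² + 5*(-1))*44²) + 2570 = ((-12 - 273) + 3*(-6 + 1 - 5)*1936) + 2570 = (-285 + 3*(-10)*1936) + 2570 = (-285 - 58080) + 2570 = -58365 + 2570 = -55795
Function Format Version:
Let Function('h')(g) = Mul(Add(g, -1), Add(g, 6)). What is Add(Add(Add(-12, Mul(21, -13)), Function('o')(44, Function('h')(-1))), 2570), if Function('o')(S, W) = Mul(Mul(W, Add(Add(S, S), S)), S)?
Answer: -55795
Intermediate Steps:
Function('h')(g) = Mul(Add(-1, g), Add(6, g))
Function('o')(S, W) = Mul(3, W, Pow(S, 2)) (Function('o')(S, W) = Mul(Mul(W, Add(Mul(2, S), S)), S) = Mul(Mul(W, Mul(3, S)), S) = Mul(Mul(3, S, W), S) = Mul(3, W, Pow(S, 2)))
Add(Add(Add(-12, Mul(21, -13)), Function('o')(44, Function('h')(-1))), 2570) = Add(Add(Add(-12, Mul(21, -13)), Mul(3, Add(-6, Pow(-1, 2), Mul(5, -1)), Pow(44, 2))), 2570) = Add(Add(Add(-12, -273), Mul(3, Add(-6, 1, -5), 1936)), 2570) = Add(Add(-285, Mul(3, -10, 1936)), 2570) = Add(Add(-285, -58080), 2570) = Add(-58365, 2570) = -55795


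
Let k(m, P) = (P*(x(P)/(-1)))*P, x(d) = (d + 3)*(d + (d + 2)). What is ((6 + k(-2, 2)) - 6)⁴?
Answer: 207360000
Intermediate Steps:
x(d) = (2 + 2*d)*(3 + d) (x(d) = (3 + d)*(d + (2 + d)) = (3 + d)*(2 + 2*d) = (2 + 2*d)*(3 + d))
k(m, P) = P²*(-6 - 8*P - 2*P²) (k(m, P) = (P*((6 + 2*P² + 8*P)/(-1)))*P = (P*((6 + 2*P² + 8*P)*(-1)))*P = (P*(-6 - 8*P - 2*P²))*P = P²*(-6 - 8*P - 2*P²))
((6 + k(-2, 2)) - 6)⁴ = ((6 + 2*2²*(-3 - 1*2² - 4*2)) - 6)⁴ = ((6 + 2*4*(-3 - 1*4 - 8)) - 6)⁴ = ((6 + 2*4*(-3 - 4 - 8)) - 6)⁴ = ((6 + 2*4*(-15)) - 6)⁴ = ((6 - 120) - 6)⁴ = (-114 - 6)⁴ = (-120)⁴ = 207360000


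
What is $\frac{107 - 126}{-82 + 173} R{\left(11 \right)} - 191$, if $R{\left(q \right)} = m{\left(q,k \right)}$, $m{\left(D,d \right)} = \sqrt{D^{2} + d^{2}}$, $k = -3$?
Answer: $-191 - \frac{19 \sqrt{130}}{91} \approx -193.38$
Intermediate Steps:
$R{\left(q \right)} = \sqrt{9 + q^{2}}$ ($R{\left(q \right)} = \sqrt{q^{2} + \left(-3\right)^{2}} = \sqrt{q^{2} + 9} = \sqrt{9 + q^{2}}$)
$\frac{107 - 126}{-82 + 173} R{\left(11 \right)} - 191 = \frac{107 - 126}{-82 + 173} \sqrt{9 + 11^{2}} - 191 = - \frac{19}{91} \sqrt{9 + 121} - 191 = \left(-19\right) \frac{1}{91} \sqrt{130} - 191 = - \frac{19 \sqrt{130}}{91} - 191 = -191 - \frac{19 \sqrt{130}}{91}$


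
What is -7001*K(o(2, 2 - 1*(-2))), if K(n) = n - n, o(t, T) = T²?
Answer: 0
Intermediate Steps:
K(n) = 0
-7001*K(o(2, 2 - 1*(-2))) = -7001*0 = 0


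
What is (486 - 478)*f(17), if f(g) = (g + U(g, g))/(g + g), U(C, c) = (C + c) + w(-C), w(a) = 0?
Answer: 12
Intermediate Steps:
U(C, c) = C + c (U(C, c) = (C + c) + 0 = C + c)
f(g) = 3/2 (f(g) = (g + (g + g))/(g + g) = (g + 2*g)/((2*g)) = (3*g)*(1/(2*g)) = 3/2)
(486 - 478)*f(17) = (486 - 478)*(3/2) = 8*(3/2) = 12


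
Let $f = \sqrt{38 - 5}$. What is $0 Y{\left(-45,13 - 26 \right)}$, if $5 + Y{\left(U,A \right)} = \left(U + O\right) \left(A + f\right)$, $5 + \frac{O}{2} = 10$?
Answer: $0$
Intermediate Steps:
$O = 10$ ($O = -10 + 2 \cdot 10 = -10 + 20 = 10$)
$f = \sqrt{33} \approx 5.7446$
$Y{\left(U,A \right)} = -5 + \left(10 + U\right) \left(A + \sqrt{33}\right)$ ($Y{\left(U,A \right)} = -5 + \left(U + 10\right) \left(A + \sqrt{33}\right) = -5 + \left(10 + U\right) \left(A + \sqrt{33}\right)$)
$0 Y{\left(-45,13 - 26 \right)} = 0 \left(-5 + 10 \left(13 - 26\right) + 10 \sqrt{33} + \left(13 - 26\right) \left(-45\right) - 45 \sqrt{33}\right) = 0 \left(-5 + 10 \left(-13\right) + 10 \sqrt{33} - -585 - 45 \sqrt{33}\right) = 0 \left(-5 - 130 + 10 \sqrt{33} + 585 - 45 \sqrt{33}\right) = 0 \left(450 - 35 \sqrt{33}\right) = 0$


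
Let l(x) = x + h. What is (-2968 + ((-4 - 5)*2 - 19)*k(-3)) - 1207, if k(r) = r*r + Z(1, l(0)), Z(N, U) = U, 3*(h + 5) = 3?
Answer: -4360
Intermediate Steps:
h = -4 (h = -5 + (1/3)*3 = -5 + 1 = -4)
l(x) = -4 + x (l(x) = x - 4 = -4 + x)
k(r) = -4 + r**2 (k(r) = r*r + (-4 + 0) = r**2 - 4 = -4 + r**2)
(-2968 + ((-4 - 5)*2 - 19)*k(-3)) - 1207 = (-2968 + ((-4 - 5)*2 - 19)*(-4 + (-3)**2)) - 1207 = (-2968 + (-9*2 - 19)*(-4 + 9)) - 1207 = (-2968 + (-18 - 19)*5) - 1207 = (-2968 - 37*5) - 1207 = (-2968 - 185) - 1207 = -3153 - 1207 = -4360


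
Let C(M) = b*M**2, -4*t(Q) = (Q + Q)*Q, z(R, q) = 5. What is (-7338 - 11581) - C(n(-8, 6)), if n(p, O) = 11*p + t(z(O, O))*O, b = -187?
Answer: 4949484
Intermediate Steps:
t(Q) = -Q**2/2 (t(Q) = -(Q + Q)*Q/4 = -2*Q*Q/4 = -Q**2/2)
n(p, O) = 11*p - 25*O/2 (n(p, O) = 11*p + (-1/2*5**2)*O = 11*p + (-1/2*25)*O = 11*p - 25*O/2)
C(M) = -187*M**2
(-7338 - 11581) - C(n(-8, 6)) = (-7338 - 11581) - (-187)*(11*(-8) - 25/2*6)**2 = -18919 - (-187)*(-88 - 75)**2 = -18919 - (-187)*(-163)**2 = -18919 - (-187)*26569 = -18919 - 1*(-4968403) = -18919 + 4968403 = 4949484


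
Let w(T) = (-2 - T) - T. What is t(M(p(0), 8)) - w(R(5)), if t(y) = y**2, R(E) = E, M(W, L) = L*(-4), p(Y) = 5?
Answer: 1036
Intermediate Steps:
M(W, L) = -4*L
w(T) = -2 - 2*T
t(M(p(0), 8)) - w(R(5)) = (-4*8)**2 - (-2 - 2*5) = (-32)**2 - (-2 - 10) = 1024 - 1*(-12) = 1024 + 12 = 1036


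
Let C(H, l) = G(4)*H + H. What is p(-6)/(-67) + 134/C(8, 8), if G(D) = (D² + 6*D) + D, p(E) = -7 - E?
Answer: 4669/12060 ≈ 0.38715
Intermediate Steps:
G(D) = D² + 7*D
C(H, l) = 45*H (C(H, l) = (4*(7 + 4))*H + H = (4*11)*H + H = 44*H + H = 45*H)
p(-6)/(-67) + 134/C(8, 8) = (-7 - 1*(-6))/(-67) + 134/((45*8)) = (-7 + 6)*(-1/67) + 134/360 = -1*(-1/67) + 134*(1/360) = 1/67 + 67/180 = 4669/12060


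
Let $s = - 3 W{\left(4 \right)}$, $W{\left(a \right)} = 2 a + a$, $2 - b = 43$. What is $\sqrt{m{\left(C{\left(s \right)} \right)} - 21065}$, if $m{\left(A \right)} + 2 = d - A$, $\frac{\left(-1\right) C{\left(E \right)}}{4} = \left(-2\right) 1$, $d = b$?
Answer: $2 i \sqrt{5279} \approx 145.31 i$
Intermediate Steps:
$b = -41$ ($b = 2 - 43 = -41$)
$W{\left(a \right)} = 3 a$
$d = -41$
$s = -36$ ($s = - 3 \cdot 3 \cdot 4 = \left(-3\right) 12 = -36$)
$C{\left(E \right)} = 8$ ($C{\left(E \right)} = - 4 \left(\left(-2\right) 1\right) = \left(-4\right) \left(-2\right) = 8$)
$m{\left(A \right)} = -43 - A$ ($m{\left(A \right)} = -2 - \left(41 + A\right) = -43 - A$)
$\sqrt{m{\left(C{\left(s \right)} \right)} - 21065} = \sqrt{\left(-43 - 8\right) - 21065} = \sqrt{-51 - 21065} = \sqrt{-21116} = 2 i \sqrt{5279}$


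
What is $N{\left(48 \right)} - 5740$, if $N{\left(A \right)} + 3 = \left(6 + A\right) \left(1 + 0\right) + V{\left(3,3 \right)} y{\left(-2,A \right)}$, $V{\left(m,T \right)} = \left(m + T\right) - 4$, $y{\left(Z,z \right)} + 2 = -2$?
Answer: $-5697$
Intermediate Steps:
$y{\left(Z,z \right)} = -4$ ($y{\left(Z,z \right)} = -2 - 2 = -4$)
$V{\left(m,T \right)} = -4 + T + m$ ($V{\left(m,T \right)} = \left(T + m\right) - 4 = -4 + T + m$)
$N{\left(A \right)} = -5 + A$ ($N{\left(A \right)} = -3 + \left(\left(6 + A\right) \left(1 + 0\right) + \left(-4 + 3 + 3\right) \left(-4\right)\right) = -3 + \left(\left(6 + A\right) 1 + 2 \left(-4\right)\right) = -3 + \left(\left(6 + A\right) - 8\right) = -3 + \left(-2 + A\right) = -5 + A$)
$N{\left(48 \right)} - 5740 = \left(-5 + 48\right) - 5740 = 43 - 5740 = -5697$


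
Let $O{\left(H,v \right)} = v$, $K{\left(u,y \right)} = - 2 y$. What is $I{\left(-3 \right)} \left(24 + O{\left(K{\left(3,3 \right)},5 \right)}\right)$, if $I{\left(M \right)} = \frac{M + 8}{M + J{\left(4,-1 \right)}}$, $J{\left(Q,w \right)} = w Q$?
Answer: $- \frac{145}{7} \approx -20.714$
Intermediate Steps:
$J{\left(Q,w \right)} = Q w$
$I{\left(M \right)} = \frac{8 + M}{-4 + M}$ ($I{\left(M \right)} = \frac{M + 8}{M + 4 \left(-1\right)} = \frac{8 + M}{M - 4} = \frac{8 + M}{-4 + M}$)
$I{\left(-3 \right)} \left(24 + O{\left(K{\left(3,3 \right)},5 \right)}\right) = \frac{8 - 3}{-4 - 3} \left(24 + 5\right) = \frac{1}{-7} \cdot 5 \cdot 29 = \left(- \frac{1}{7}\right) 5 \cdot 29 = \left(- \frac{5}{7}\right) 29 = - \frac{145}{7}$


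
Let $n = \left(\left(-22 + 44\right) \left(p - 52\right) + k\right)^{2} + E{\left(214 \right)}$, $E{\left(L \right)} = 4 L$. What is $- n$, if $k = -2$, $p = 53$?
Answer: $-1256$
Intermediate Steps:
$n = 1256$ ($n = \left(\left(-22 + 44\right) \left(53 - 52\right) - 2\right)^{2} + 4 \cdot 214 = \left(22 \cdot 1 - 2\right)^{2} + 856 = \left(22 - 2\right)^{2} + 856 = 20^{2} + 856 = 400 + 856 = 1256$)
$- n = \left(-1\right) 1256 = -1256$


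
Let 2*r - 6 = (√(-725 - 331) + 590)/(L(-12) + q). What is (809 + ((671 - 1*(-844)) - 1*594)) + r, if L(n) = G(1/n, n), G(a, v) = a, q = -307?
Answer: 1276513/737 - 24*I*√66/3685 ≈ 1732.0 - 0.052911*I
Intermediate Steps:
L(n) = 1/n
r = 1503/737 - 24*I*√66/3685 (r = 3 + ((√(-725 - 331) + 590)/(1/(-12) - 307))/2 = 3 + ((√(-1056) + 590)/(-1/12 - 307))/2 = 3 + ((4*I*√66 + 590)/(-3685/12))/2 = 3 + ((590 + 4*I*√66)*(-12/3685))/2 = 3 + (-1416/737 - 48*I*√66/3685)/2 = 3 + (-708/737 - 24*I*√66/3685) = 1503/737 - 24*I*√66/3685 ≈ 2.0393 - 0.052911*I)
(809 + ((671 - 1*(-844)) - 1*594)) + r = (809 + ((671 - 1*(-844)) - 1*594)) + (1503/737 - 24*I*√66/3685) = (809 + ((671 + 844) - 594)) + (1503/737 - 24*I*√66/3685) = (809 + (1515 - 594)) + (1503/737 - 24*I*√66/3685) = (809 + 921) + (1503/737 - 24*I*√66/3685) = 1730 + (1503/737 - 24*I*√66/3685) = 1276513/737 - 24*I*√66/3685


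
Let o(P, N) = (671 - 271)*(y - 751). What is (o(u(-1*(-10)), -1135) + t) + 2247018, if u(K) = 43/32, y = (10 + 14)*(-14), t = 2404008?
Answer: 4216226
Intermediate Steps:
y = -336 (y = 24*(-14) = -336)
u(K) = 43/32 (u(K) = 43*(1/32) = 43/32)
o(P, N) = -434800 (o(P, N) = (671 - 271)*(-336 - 751) = 400*(-1087) = -434800)
(o(u(-1*(-10)), -1135) + t) + 2247018 = (-434800 + 2404008) + 2247018 = 1969208 + 2247018 = 4216226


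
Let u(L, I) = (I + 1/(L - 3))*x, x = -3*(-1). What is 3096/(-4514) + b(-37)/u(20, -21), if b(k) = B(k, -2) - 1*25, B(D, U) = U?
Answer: -205767/803492 ≈ -0.25609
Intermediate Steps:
x = 3
b(k) = -27 (b(k) = -2 - 1*25 = -2 - 25 = -27)
u(L, I) = 3*I + 3/(-3 + L) (u(L, I) = (I + 1/(L - 3))*3 = (I + 1/(-3 + L))*3 = 3*I + 3/(-3 + L))
3096/(-4514) + b(-37)/u(20, -21) = 3096/(-4514) - 27*(-3 + 20)/(3*(1 - 3*(-21) - 21*20)) = 3096*(-1/4514) - 27*17/(3*(1 + 63 - 420)) = -1548/2257 - 27/(3*(1/17)*(-356)) = -1548/2257 - 27/(-1068/17) = -1548/2257 - 27*(-17/1068) = -1548/2257 + 153/356 = -205767/803492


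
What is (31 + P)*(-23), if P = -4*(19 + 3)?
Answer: 1311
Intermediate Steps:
P = -88 (P = -4*22 = -88)
(31 + P)*(-23) = (31 - 88)*(-23) = -57*(-23) = 1311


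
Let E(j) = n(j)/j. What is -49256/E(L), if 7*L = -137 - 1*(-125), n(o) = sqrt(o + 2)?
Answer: 295536*sqrt(14)/7 ≈ 1.5797e+5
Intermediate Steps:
n(o) = sqrt(2 + o)
L = -12/7 (L = (-137 - 1*(-125))/7 = (-137 + 125)/7 = (1/7)*(-12) = -12/7 ≈ -1.7143)
E(j) = sqrt(2 + j)/j
-49256/E(L) = -49256*(-12/(7*sqrt(2 - 12/7))) = -49256*(-6*sqrt(14)/7) = -(-295536)*sqrt(14)/7 = 295536*sqrt(14)/7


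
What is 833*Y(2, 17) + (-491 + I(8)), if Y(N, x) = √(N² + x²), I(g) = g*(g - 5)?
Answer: -467 + 833*√293 ≈ 13792.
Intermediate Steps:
I(g) = g*(-5 + g)
833*Y(2, 17) + (-491 + I(8)) = 833*√(2² + 17²) + (-491 + 8*(-5 + 8)) = 833*√(4 + 289) + (-491 + 8*3) = 833*√293 + (-491 + 24) = 833*√293 - 467 = -467 + 833*√293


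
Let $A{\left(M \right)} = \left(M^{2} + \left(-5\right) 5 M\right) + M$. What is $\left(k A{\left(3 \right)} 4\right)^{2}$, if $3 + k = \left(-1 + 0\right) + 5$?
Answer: $63504$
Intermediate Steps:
$A{\left(M \right)} = M^{2} - 24 M$ ($A{\left(M \right)} = \left(M^{2} - 25 M\right) + M = M^{2} - 24 M$)
$k = 1$ ($k = -3 + \left(\left(-1 + 0\right) + 5\right) = -3 + \left(-1 + 5\right) = -3 + 4 = 1$)
$\left(k A{\left(3 \right)} 4\right)^{2} = \left(1 \cdot 3 \left(-24 + 3\right) 4\right)^{2} = \left(1 \cdot 3 \left(-21\right) 4\right)^{2} = \left(1 \left(-63\right) 4\right)^{2} = \left(\left(-63\right) 4\right)^{2} = \left(-252\right)^{2} = 63504$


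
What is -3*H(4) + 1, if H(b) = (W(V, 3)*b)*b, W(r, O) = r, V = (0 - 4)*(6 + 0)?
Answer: 1153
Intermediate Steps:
V = -24 (V = -4*6 = -24)
H(b) = -24*b² (H(b) = (-24*b)*b = -24*b²)
-3*H(4) + 1 = -(-72)*4² + 1 = -(-72)*16 + 1 = -3*(-384) + 1 = 1152 + 1 = 1153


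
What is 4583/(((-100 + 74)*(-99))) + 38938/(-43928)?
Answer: 25273903/28267668 ≈ 0.89409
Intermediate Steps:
4583/(((-100 + 74)*(-99))) + 38938/(-43928) = 4583/((-26*(-99))) + 38938*(-1/43928) = 4583/2574 - 19469/21964 = 25273903/28267668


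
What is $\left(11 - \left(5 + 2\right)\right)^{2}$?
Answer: $16$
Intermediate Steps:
$\left(11 - \left(5 + 2\right)\right)^{2} = \left(11 - 7\right)^{2} = 4^{2} = 16$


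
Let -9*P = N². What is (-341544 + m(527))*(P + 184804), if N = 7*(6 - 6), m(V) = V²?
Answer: -11793267260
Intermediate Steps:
N = 0 (N = 7*0 = 0)
P = 0 (P = -⅑*0² = -⅑*0 = 0)
(-341544 + m(527))*(P + 184804) = (-341544 + 527²)*(0 + 184804) = (-341544 + 277729)*184804 = -63815*184804 = -11793267260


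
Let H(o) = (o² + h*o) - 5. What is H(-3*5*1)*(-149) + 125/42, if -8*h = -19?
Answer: -4614775/168 ≈ -27469.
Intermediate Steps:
h = 19/8 (h = -⅛*(-19) = 19/8 ≈ 2.3750)
H(o) = -5 + o² + 19*o/8 (H(o) = (o² + 19*o/8) - 5 = -5 + o² + 19*o/8)
H(-3*5*1)*(-149) + 125/42 = (-5 + (-3*5*1)² + 19*(-3*5*1)/8)*(-149) + 125/42 = (-5 + (-15*1)² + 19*(-15*1)/8)*(-149) + 125*(1/42) = (-5 + (-15)² + (19/8)*(-15))*(-149) + 125/42 = (-5 + 225 - 285/8)*(-149) + 125/42 = (1475/8)*(-149) + 125/42 = -219775/8 + 125/42 = -4614775/168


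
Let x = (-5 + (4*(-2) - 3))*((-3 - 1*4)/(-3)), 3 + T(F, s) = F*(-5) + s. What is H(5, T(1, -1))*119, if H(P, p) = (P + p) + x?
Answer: -14756/3 ≈ -4918.7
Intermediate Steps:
T(F, s) = -3 + s - 5*F (T(F, s) = -3 + (F*(-5) + s) = -3 + (-5*F + s) = -3 + (s - 5*F) = -3 + s - 5*F)
x = -112/3 (x = (-5 + (-8 - 3))*((-3 - 4)*(-⅓)) = (-5 - 11)*(-7*(-⅓)) = -16*7/3 = -112/3 ≈ -37.333)
H(P, p) = -112/3 + P + p (H(P, p) = (P + p) - 112/3 = -112/3 + P + p)
H(5, T(1, -1))*119 = (-112/3 + 5 + (-3 - 1 - 5*1))*119 = (-112/3 + 5 + (-3 - 1 - 5))*119 = (-112/3 + 5 - 9)*119 = -124/3*119 = -14756/3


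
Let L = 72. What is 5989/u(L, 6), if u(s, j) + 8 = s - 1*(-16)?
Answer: 5989/80 ≈ 74.863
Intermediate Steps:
u(s, j) = 8 + s (u(s, j) = -8 + (s - 1*(-16)) = -8 + (s + 16) = -8 + (16 + s) = 8 + s)
5989/u(L, 6) = 5989/(8 + 72) = 5989/80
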